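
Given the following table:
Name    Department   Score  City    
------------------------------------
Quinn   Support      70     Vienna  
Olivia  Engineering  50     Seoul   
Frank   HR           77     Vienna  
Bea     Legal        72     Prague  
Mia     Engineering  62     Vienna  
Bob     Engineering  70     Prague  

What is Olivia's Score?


Row 2: Olivia
Score = 50

ANSWER: 50


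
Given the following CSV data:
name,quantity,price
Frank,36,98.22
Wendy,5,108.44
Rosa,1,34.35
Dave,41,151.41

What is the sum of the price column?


Values in 'price' column:
  Row 1: 98.22
  Row 2: 108.44
  Row 3: 34.35
  Row 4: 151.41
Sum = 98.22 + 108.44 + 34.35 + 151.41 = 392.42

ANSWER: 392.42


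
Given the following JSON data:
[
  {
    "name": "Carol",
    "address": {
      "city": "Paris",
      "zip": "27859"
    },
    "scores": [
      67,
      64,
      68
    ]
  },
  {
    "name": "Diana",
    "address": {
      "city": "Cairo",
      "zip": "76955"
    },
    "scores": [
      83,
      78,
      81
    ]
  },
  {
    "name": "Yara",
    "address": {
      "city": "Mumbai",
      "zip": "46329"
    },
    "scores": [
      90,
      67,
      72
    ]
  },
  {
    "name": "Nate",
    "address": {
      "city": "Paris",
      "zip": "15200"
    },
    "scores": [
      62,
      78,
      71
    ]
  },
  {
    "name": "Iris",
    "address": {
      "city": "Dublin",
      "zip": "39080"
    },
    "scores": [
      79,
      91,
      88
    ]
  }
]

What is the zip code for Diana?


Path: records[1].address.zip
Value: 76955

ANSWER: 76955


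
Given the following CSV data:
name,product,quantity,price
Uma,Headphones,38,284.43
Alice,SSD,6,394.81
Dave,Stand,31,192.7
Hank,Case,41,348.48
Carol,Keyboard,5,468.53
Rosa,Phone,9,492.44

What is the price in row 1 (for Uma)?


Row 1: Uma
Column 'price' = 284.43

ANSWER: 284.43


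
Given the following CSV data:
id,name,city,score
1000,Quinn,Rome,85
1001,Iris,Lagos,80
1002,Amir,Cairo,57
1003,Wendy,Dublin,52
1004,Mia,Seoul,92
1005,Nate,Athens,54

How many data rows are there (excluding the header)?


Counting rows (excluding header):
Header: id,name,city,score
Data rows: 6

ANSWER: 6


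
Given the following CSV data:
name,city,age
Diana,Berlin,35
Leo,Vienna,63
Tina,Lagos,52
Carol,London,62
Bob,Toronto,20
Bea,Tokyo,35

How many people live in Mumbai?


Scanning city column for 'Mumbai':
Total matches: 0

ANSWER: 0


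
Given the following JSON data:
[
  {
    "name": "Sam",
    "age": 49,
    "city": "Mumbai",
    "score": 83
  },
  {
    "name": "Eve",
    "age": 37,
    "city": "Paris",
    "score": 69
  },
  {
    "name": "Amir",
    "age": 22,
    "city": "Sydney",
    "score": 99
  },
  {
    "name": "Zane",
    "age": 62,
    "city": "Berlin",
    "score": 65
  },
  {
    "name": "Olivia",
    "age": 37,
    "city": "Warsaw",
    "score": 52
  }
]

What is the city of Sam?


Looking up record where name = Sam
Record index: 0
Field 'city' = Mumbai

ANSWER: Mumbai


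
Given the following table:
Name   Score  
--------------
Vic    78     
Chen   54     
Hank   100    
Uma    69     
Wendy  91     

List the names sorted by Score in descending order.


Sorting by Score (descending):
  Hank: 100
  Wendy: 91
  Vic: 78
  Uma: 69
  Chen: 54


ANSWER: Hank, Wendy, Vic, Uma, Chen


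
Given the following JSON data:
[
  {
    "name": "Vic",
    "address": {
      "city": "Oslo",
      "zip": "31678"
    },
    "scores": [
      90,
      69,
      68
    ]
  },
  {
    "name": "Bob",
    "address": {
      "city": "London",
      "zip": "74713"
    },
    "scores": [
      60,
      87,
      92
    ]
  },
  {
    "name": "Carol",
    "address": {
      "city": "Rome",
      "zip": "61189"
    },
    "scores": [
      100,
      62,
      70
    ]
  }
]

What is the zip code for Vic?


Path: records[0].address.zip
Value: 31678

ANSWER: 31678


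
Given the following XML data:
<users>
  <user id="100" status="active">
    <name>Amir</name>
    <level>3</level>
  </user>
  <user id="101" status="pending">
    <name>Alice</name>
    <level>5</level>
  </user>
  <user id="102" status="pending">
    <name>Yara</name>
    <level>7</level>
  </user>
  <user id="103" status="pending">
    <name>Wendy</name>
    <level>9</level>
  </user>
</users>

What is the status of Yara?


Finding user with name = Yara
user id="102" status="pending"

ANSWER: pending


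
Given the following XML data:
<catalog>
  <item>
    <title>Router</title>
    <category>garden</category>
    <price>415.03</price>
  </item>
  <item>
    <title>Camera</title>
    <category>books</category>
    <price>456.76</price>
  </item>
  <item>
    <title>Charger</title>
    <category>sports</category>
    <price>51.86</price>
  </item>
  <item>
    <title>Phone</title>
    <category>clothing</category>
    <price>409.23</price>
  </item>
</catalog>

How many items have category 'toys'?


Scanning <item> elements for <category>toys</category>:
Count: 0

ANSWER: 0


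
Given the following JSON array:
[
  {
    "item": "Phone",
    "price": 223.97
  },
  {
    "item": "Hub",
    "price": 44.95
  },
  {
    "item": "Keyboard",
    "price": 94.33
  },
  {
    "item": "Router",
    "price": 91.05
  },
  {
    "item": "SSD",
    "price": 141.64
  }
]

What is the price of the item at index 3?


Array index 3 -> Router
price = 91.05

ANSWER: 91.05


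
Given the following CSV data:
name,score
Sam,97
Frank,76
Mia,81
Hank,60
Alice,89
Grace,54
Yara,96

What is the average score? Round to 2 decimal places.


Scores: 97, 76, 81, 60, 89, 54, 96
Sum = 553
Count = 7
Average = 553 / 7 = 79.00

ANSWER: 79.00


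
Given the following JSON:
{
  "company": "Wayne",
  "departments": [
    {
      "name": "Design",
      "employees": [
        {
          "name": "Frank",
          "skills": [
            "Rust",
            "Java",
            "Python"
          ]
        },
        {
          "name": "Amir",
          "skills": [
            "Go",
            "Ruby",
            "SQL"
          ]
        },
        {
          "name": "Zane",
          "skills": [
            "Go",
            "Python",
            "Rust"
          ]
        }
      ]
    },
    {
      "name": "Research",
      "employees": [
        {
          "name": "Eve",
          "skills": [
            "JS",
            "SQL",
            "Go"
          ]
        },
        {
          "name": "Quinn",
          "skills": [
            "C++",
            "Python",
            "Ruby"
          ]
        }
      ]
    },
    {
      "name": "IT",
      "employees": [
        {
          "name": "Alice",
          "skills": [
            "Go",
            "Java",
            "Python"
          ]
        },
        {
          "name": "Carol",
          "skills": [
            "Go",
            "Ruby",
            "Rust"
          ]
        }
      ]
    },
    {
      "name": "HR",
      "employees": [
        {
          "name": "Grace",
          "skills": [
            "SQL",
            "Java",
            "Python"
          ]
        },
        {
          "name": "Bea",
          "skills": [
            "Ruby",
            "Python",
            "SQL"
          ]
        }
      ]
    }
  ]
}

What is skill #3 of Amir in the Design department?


Path: departments[0].employees[1].skills[2]
Value: SQL

ANSWER: SQL


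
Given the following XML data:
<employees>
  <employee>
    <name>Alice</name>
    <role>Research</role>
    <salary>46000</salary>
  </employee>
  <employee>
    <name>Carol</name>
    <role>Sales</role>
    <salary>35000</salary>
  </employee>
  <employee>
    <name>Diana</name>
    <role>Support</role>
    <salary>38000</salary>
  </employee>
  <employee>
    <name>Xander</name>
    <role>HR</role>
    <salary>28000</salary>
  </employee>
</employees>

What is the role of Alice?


Searching for <employee> with <name>Alice</name>
Found at position 1
<role>Research</role>

ANSWER: Research


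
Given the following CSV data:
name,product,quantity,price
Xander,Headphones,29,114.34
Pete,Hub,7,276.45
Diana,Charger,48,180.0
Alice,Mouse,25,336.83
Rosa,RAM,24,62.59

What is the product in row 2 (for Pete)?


Row 2: Pete
Column 'product' = Hub

ANSWER: Hub


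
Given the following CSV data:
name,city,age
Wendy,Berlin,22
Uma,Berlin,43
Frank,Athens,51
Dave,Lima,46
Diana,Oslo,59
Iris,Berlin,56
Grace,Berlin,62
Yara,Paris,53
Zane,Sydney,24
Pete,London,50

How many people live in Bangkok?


Scanning city column for 'Bangkok':
Total matches: 0

ANSWER: 0


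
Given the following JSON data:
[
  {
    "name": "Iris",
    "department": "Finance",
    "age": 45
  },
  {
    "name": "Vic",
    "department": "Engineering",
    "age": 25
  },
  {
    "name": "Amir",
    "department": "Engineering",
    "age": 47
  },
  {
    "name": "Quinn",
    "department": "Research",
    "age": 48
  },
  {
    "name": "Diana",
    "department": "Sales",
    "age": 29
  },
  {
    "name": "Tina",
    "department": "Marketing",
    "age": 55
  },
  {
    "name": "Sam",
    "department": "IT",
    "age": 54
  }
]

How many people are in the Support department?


Scanning records for department = Support
  No matches found
Count: 0

ANSWER: 0


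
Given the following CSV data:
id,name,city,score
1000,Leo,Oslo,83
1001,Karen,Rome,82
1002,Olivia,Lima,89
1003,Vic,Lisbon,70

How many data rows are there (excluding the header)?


Counting rows (excluding header):
Header: id,name,city,score
Data rows: 4

ANSWER: 4


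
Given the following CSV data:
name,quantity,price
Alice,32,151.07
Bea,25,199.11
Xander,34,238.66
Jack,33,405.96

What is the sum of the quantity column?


Values in 'quantity' column:
  Row 1: 32
  Row 2: 25
  Row 3: 34
  Row 4: 33
Sum = 32 + 25 + 34 + 33 = 124

ANSWER: 124


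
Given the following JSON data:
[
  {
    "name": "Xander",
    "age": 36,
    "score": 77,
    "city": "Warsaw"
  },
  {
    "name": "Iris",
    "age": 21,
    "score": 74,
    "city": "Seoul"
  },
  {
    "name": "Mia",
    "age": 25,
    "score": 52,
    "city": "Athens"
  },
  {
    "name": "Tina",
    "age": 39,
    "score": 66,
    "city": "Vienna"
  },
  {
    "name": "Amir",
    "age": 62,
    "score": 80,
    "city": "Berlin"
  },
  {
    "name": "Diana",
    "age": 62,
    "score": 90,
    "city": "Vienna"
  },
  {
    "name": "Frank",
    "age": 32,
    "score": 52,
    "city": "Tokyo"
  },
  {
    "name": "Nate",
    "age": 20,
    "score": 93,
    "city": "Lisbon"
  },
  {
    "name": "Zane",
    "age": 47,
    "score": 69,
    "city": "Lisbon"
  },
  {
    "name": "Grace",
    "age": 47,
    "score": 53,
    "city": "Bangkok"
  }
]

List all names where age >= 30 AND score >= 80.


Checking both conditions:
  Xander (age=36, score=77) -> no
  Iris (age=21, score=74) -> no
  Mia (age=25, score=52) -> no
  Tina (age=39, score=66) -> no
  Amir (age=62, score=80) -> YES
  Diana (age=62, score=90) -> YES
  Frank (age=32, score=52) -> no
  Nate (age=20, score=93) -> no
  Zane (age=47, score=69) -> no
  Grace (age=47, score=53) -> no


ANSWER: Amir, Diana


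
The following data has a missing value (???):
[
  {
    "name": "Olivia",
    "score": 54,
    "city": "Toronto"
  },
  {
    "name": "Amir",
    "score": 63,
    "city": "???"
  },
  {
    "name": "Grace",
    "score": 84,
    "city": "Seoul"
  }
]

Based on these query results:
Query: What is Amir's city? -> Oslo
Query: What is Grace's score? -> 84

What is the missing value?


The missing value is Amir's city
From query: Amir's city = Oslo

ANSWER: Oslo


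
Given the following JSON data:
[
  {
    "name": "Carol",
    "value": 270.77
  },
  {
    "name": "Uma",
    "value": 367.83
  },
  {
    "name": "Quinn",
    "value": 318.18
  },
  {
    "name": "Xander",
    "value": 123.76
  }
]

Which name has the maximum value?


Comparing values:
  Carol: 270.77
  Uma: 367.83
  Quinn: 318.18
  Xander: 123.76
Maximum: Uma (367.83)

ANSWER: Uma


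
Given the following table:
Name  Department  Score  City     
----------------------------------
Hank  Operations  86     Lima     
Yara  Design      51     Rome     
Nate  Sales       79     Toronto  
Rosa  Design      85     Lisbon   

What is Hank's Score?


Row 1: Hank
Score = 86

ANSWER: 86


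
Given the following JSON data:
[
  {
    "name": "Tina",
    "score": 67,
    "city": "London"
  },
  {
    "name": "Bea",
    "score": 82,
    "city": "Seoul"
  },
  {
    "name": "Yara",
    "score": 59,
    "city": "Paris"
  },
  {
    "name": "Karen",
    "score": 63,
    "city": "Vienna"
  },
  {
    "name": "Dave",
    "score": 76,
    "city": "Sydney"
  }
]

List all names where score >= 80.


Filtering records where score >= 80:
  Tina (score=67) -> no
  Bea (score=82) -> YES
  Yara (score=59) -> no
  Karen (score=63) -> no
  Dave (score=76) -> no


ANSWER: Bea


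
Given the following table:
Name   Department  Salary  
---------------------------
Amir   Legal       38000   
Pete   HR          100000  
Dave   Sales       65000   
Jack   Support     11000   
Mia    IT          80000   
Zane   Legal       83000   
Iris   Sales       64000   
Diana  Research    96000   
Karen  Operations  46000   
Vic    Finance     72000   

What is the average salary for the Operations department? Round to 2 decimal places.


Operations department members:
  Karen: 46000
Sum = 46000
Count = 1
Average = 46000 / 1 = 46000.00

ANSWER: 46000.00


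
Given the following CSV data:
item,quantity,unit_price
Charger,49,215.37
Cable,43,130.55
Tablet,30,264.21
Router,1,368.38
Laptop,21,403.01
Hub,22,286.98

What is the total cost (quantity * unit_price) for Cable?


Row: Cable
quantity = 43
unit_price = 130.55
total = 43 * 130.55 = 5613.65

ANSWER: 5613.65


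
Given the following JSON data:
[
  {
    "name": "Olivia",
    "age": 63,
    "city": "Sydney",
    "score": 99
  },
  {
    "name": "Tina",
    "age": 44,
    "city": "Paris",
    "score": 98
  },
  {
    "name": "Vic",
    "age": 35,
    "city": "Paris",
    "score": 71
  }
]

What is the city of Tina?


Looking up record where name = Tina
Record index: 1
Field 'city' = Paris

ANSWER: Paris


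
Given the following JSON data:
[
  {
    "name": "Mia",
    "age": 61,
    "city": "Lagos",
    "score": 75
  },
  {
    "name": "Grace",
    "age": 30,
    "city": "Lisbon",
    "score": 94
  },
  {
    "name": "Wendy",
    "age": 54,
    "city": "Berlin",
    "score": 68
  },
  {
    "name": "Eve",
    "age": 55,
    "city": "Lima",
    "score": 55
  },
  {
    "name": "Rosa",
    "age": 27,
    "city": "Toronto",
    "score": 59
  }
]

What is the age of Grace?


Looking up record where name = Grace
Record index: 1
Field 'age' = 30

ANSWER: 30


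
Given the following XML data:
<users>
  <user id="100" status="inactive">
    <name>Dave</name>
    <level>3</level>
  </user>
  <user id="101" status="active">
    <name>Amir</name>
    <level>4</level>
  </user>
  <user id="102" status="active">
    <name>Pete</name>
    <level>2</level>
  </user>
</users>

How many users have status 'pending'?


Counting users with status='pending':
Count: 0

ANSWER: 0


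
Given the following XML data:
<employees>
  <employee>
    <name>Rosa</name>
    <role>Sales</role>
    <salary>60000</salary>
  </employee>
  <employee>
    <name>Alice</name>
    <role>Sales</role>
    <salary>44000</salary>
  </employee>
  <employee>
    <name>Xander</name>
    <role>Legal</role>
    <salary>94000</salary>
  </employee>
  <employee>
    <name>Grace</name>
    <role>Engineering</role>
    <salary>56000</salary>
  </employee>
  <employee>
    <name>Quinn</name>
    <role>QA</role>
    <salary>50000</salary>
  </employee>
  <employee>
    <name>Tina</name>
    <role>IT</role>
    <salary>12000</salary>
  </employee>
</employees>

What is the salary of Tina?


Searching for <employee> with <name>Tina</name>
Found at position 6
<salary>12000</salary>

ANSWER: 12000


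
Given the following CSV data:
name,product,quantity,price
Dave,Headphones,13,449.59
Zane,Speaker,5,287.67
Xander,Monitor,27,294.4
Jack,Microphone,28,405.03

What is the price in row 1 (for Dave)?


Row 1: Dave
Column 'price' = 449.59

ANSWER: 449.59


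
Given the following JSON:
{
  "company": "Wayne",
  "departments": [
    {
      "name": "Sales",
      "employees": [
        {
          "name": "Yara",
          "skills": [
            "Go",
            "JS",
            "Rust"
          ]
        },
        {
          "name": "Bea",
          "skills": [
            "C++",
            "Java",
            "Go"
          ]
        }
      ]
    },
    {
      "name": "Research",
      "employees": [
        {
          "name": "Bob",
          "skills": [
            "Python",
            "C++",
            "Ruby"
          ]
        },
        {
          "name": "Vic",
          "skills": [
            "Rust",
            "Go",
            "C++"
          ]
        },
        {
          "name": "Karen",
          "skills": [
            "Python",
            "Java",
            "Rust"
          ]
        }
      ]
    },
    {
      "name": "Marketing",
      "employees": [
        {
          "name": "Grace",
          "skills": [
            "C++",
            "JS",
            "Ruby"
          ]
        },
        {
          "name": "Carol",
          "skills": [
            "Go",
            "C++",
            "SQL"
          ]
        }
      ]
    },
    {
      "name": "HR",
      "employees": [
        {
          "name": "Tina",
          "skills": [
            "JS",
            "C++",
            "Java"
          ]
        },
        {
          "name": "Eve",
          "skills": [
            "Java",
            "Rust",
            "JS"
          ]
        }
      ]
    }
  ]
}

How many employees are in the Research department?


Path: departments[1].employees
Count: 3

ANSWER: 3


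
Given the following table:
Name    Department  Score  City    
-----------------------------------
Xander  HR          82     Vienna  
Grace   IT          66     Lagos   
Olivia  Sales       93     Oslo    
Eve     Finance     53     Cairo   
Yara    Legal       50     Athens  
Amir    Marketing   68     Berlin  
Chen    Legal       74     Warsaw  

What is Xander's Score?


Row 1: Xander
Score = 82

ANSWER: 82


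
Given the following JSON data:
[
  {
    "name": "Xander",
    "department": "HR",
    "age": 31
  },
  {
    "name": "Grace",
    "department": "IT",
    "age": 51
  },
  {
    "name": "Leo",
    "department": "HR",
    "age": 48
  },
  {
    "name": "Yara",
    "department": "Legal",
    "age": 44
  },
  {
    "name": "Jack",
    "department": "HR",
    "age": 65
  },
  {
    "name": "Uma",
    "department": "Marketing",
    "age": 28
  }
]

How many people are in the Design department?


Scanning records for department = Design
  No matches found
Count: 0

ANSWER: 0


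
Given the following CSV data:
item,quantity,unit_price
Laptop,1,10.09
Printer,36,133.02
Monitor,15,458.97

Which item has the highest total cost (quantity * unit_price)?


Computing row totals:
  Laptop: 10.09
  Printer: 4788.72
  Monitor: 6884.55
Maximum: Monitor (6884.55)

ANSWER: Monitor


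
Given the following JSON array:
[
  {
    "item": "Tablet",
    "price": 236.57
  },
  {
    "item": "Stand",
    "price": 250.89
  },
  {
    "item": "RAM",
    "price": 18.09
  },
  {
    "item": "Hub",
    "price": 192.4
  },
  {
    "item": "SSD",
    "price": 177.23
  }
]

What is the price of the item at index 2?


Array index 2 -> RAM
price = 18.09

ANSWER: 18.09


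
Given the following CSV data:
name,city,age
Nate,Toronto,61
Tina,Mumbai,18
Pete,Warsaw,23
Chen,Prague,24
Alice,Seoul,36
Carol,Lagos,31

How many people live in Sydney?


Scanning city column for 'Sydney':
Total matches: 0

ANSWER: 0


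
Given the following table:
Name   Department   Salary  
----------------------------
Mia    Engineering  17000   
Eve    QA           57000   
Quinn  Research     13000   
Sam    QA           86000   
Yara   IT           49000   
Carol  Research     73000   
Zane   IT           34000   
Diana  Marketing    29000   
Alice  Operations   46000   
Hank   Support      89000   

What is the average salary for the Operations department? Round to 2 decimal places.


Operations department members:
  Alice: 46000
Sum = 46000
Count = 1
Average = 46000 / 1 = 46000.00

ANSWER: 46000.00


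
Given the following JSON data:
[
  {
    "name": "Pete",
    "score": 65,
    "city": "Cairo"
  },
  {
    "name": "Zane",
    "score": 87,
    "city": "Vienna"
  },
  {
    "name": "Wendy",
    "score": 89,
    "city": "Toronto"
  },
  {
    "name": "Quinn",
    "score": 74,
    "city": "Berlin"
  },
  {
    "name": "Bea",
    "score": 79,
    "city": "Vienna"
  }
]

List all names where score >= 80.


Filtering records where score >= 80:
  Pete (score=65) -> no
  Zane (score=87) -> YES
  Wendy (score=89) -> YES
  Quinn (score=74) -> no
  Bea (score=79) -> no


ANSWER: Zane, Wendy


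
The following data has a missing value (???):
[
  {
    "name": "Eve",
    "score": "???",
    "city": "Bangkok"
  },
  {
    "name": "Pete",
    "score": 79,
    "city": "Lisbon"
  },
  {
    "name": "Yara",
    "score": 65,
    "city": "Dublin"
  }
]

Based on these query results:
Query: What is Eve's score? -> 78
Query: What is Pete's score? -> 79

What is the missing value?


The missing value is Eve's score
From query: Eve's score = 78

ANSWER: 78


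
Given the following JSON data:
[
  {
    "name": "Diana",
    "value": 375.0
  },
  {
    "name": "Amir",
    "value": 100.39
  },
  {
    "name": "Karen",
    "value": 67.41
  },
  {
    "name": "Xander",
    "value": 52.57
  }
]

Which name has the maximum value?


Comparing values:
  Diana: 375.0
  Amir: 100.39
  Karen: 67.41
  Xander: 52.57
Maximum: Diana (375.0)

ANSWER: Diana


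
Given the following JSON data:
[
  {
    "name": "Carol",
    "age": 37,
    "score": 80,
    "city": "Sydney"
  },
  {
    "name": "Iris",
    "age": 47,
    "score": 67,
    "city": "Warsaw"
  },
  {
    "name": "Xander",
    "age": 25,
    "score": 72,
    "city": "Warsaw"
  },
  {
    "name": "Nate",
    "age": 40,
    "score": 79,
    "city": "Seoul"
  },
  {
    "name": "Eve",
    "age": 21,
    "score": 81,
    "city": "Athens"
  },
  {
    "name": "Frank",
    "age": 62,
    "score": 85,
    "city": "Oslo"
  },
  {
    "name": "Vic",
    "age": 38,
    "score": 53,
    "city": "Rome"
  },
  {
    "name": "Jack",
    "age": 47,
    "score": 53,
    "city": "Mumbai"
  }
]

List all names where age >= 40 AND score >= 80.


Checking both conditions:
  Carol (age=37, score=80) -> no
  Iris (age=47, score=67) -> no
  Xander (age=25, score=72) -> no
  Nate (age=40, score=79) -> no
  Eve (age=21, score=81) -> no
  Frank (age=62, score=85) -> YES
  Vic (age=38, score=53) -> no
  Jack (age=47, score=53) -> no


ANSWER: Frank


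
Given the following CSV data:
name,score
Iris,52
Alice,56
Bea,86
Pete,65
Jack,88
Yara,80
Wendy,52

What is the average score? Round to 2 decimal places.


Scores: 52, 56, 86, 65, 88, 80, 52
Sum = 479
Count = 7
Average = 479 / 7 = 68.43

ANSWER: 68.43


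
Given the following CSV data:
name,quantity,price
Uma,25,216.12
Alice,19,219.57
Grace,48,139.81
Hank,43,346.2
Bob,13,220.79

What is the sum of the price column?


Values in 'price' column:
  Row 1: 216.12
  Row 2: 219.57
  Row 3: 139.81
  Row 4: 346.2
  Row 5: 220.79
Sum = 216.12 + 219.57 + 139.81 + 346.2 + 220.79 = 1142.49

ANSWER: 1142.49


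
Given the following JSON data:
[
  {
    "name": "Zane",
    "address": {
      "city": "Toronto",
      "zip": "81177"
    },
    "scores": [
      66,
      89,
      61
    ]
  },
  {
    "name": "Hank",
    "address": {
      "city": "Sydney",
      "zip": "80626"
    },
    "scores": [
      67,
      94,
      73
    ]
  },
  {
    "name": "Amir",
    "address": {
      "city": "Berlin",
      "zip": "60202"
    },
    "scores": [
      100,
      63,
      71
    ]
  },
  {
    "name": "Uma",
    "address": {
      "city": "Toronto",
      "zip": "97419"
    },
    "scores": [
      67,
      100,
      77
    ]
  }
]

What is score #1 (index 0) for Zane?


Path: records[0].scores[0]
Value: 66

ANSWER: 66


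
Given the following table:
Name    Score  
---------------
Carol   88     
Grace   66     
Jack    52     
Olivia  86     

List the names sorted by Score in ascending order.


Sorting by Score (ascending):
  Jack: 52
  Grace: 66
  Olivia: 86
  Carol: 88


ANSWER: Jack, Grace, Olivia, Carol


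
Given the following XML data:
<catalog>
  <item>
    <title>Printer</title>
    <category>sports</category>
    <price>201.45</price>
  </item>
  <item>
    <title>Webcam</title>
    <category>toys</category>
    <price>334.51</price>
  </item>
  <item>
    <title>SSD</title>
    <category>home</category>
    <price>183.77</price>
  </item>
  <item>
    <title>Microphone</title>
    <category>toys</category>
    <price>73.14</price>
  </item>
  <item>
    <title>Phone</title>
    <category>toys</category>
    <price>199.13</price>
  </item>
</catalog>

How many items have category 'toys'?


Scanning <item> elements for <category>toys</category>:
  Item 2: Webcam -> MATCH
  Item 4: Microphone -> MATCH
  Item 5: Phone -> MATCH
Count: 3

ANSWER: 3


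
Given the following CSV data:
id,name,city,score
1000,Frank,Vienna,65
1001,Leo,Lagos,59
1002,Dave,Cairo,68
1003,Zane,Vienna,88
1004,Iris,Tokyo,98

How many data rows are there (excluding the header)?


Counting rows (excluding header):
Header: id,name,city,score
Data rows: 5

ANSWER: 5


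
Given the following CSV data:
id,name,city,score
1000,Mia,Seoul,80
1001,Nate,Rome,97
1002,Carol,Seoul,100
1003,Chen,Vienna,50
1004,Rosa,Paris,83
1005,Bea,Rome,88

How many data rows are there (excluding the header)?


Counting rows (excluding header):
Header: id,name,city,score
Data rows: 6

ANSWER: 6


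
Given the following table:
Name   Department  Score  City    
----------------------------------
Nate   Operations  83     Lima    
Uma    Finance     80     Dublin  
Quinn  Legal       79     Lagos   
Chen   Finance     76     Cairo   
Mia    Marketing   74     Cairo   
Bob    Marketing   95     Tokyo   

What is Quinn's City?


Row 3: Quinn
City = Lagos

ANSWER: Lagos


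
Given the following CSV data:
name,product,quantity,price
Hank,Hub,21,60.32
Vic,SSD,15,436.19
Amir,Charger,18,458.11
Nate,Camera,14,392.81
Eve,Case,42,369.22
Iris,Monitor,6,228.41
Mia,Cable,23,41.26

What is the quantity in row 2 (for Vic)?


Row 2: Vic
Column 'quantity' = 15

ANSWER: 15


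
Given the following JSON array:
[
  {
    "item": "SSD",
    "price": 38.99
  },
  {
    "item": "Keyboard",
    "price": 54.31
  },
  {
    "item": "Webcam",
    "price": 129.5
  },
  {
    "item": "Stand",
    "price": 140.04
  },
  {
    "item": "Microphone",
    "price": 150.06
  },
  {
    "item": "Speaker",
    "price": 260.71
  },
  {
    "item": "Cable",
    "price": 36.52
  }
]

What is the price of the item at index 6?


Array index 6 -> Cable
price = 36.52

ANSWER: 36.52


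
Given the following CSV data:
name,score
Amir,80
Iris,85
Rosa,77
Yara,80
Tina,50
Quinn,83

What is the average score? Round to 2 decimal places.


Scores: 80, 85, 77, 80, 50, 83
Sum = 455
Count = 6
Average = 455 / 6 = 75.83

ANSWER: 75.83


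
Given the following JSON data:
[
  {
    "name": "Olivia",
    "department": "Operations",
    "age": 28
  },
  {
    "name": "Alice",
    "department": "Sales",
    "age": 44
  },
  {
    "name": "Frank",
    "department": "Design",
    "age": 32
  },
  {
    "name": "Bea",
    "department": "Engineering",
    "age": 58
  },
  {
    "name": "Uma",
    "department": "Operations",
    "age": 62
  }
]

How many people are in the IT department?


Scanning records for department = IT
  No matches found
Count: 0

ANSWER: 0


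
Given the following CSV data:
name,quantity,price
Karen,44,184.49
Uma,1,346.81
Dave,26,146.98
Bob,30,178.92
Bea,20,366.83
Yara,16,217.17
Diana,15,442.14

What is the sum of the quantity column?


Values in 'quantity' column:
  Row 1: 44
  Row 2: 1
  Row 3: 26
  Row 4: 30
  Row 5: 20
  Row 6: 16
  Row 7: 15
Sum = 44 + 1 + 26 + 30 + 20 + 16 + 15 = 152

ANSWER: 152


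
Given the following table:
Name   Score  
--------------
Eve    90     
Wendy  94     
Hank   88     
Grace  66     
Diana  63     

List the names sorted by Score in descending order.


Sorting by Score (descending):
  Wendy: 94
  Eve: 90
  Hank: 88
  Grace: 66
  Diana: 63


ANSWER: Wendy, Eve, Hank, Grace, Diana


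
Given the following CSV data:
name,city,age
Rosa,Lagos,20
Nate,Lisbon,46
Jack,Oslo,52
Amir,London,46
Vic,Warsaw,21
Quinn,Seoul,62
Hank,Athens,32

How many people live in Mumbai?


Scanning city column for 'Mumbai':
Total matches: 0

ANSWER: 0


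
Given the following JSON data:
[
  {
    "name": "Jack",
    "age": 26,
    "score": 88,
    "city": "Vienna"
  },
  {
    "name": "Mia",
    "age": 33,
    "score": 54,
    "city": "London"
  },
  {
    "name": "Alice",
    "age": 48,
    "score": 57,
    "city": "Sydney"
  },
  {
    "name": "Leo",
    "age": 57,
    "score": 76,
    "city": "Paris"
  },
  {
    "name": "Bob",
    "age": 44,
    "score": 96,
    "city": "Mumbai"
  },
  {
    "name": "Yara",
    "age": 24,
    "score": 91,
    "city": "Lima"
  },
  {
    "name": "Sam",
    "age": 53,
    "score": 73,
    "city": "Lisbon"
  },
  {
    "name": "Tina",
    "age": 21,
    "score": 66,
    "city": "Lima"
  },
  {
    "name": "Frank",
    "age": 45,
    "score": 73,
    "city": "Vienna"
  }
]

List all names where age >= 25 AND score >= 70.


Checking both conditions:
  Jack (age=26, score=88) -> YES
  Mia (age=33, score=54) -> no
  Alice (age=48, score=57) -> no
  Leo (age=57, score=76) -> YES
  Bob (age=44, score=96) -> YES
  Yara (age=24, score=91) -> no
  Sam (age=53, score=73) -> YES
  Tina (age=21, score=66) -> no
  Frank (age=45, score=73) -> YES


ANSWER: Jack, Leo, Bob, Sam, Frank


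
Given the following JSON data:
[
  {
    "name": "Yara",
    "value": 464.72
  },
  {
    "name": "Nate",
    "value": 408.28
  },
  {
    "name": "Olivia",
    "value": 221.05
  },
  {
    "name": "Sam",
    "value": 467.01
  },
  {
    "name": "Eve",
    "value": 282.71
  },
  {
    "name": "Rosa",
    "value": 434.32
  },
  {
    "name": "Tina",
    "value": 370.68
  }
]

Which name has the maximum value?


Comparing values:
  Yara: 464.72
  Nate: 408.28
  Olivia: 221.05
  Sam: 467.01
  Eve: 282.71
  Rosa: 434.32
  Tina: 370.68
Maximum: Sam (467.01)

ANSWER: Sam


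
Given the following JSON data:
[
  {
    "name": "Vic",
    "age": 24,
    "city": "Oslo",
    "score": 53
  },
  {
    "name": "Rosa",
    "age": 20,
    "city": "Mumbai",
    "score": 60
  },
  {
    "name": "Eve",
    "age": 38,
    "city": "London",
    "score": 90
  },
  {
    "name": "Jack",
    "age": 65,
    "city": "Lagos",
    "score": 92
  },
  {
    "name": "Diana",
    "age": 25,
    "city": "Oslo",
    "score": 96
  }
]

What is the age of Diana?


Looking up record where name = Diana
Record index: 4
Field 'age' = 25

ANSWER: 25


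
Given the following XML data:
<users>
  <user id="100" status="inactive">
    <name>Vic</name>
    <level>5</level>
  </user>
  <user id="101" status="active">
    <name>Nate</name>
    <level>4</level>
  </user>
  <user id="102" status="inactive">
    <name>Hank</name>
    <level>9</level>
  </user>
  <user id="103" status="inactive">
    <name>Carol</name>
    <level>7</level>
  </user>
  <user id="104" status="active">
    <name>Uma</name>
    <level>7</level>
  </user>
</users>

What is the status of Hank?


Finding user with name = Hank
user id="102" status="inactive"

ANSWER: inactive


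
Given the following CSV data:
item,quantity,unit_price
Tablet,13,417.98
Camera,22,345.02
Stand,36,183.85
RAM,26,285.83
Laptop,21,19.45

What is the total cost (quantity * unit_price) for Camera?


Row: Camera
quantity = 22
unit_price = 345.02
total = 22 * 345.02 = 7590.44

ANSWER: 7590.44


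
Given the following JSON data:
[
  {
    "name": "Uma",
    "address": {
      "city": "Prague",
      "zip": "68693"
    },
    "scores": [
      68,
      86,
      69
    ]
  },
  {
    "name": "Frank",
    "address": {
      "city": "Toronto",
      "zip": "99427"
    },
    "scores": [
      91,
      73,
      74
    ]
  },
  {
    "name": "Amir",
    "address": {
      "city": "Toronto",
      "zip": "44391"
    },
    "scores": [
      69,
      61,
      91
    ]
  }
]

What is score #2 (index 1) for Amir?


Path: records[2].scores[1]
Value: 61

ANSWER: 61


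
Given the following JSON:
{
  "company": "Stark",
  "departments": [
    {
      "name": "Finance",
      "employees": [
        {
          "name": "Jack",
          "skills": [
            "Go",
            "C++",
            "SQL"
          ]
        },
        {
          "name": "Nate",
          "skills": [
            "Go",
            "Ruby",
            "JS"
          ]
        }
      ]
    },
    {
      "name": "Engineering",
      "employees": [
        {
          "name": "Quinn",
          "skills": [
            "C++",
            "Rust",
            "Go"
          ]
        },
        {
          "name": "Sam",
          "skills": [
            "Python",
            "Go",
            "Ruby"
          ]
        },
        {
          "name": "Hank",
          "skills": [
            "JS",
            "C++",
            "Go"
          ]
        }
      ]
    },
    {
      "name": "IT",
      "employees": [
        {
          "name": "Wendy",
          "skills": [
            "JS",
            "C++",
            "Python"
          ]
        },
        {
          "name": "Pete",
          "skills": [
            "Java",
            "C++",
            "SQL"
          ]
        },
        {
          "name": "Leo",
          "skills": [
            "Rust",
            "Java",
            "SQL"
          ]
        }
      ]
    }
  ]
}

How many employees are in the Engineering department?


Path: departments[1].employees
Count: 3

ANSWER: 3


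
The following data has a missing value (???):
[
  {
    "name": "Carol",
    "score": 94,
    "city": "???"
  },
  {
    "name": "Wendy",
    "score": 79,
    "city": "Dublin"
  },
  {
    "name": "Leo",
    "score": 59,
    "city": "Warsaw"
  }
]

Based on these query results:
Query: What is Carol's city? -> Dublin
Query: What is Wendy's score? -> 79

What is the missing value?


The missing value is Carol's city
From query: Carol's city = Dublin

ANSWER: Dublin


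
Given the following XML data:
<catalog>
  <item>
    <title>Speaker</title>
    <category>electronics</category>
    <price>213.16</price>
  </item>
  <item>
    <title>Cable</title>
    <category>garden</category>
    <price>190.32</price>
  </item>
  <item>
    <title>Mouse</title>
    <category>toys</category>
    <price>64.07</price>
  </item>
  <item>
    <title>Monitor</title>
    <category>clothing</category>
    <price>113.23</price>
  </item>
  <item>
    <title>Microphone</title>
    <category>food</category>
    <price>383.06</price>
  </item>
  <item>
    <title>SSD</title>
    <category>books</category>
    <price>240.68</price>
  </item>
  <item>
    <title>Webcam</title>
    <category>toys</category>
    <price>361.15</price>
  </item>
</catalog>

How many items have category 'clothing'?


Scanning <item> elements for <category>clothing</category>:
  Item 4: Monitor -> MATCH
Count: 1

ANSWER: 1


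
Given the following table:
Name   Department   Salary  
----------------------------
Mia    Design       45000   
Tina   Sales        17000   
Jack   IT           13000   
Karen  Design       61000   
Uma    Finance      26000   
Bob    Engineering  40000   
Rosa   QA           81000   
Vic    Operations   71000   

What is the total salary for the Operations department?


Operations department members:
  Vic: 71000
Total = 71000 = 71000

ANSWER: 71000


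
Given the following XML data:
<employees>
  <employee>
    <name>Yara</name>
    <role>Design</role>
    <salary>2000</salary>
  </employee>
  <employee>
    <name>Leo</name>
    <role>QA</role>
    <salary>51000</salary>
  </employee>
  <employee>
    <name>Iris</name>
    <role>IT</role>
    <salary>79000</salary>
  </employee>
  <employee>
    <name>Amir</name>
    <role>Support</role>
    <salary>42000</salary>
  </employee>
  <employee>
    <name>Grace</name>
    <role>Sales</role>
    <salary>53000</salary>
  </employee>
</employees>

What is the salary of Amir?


Searching for <employee> with <name>Amir</name>
Found at position 4
<salary>42000</salary>

ANSWER: 42000


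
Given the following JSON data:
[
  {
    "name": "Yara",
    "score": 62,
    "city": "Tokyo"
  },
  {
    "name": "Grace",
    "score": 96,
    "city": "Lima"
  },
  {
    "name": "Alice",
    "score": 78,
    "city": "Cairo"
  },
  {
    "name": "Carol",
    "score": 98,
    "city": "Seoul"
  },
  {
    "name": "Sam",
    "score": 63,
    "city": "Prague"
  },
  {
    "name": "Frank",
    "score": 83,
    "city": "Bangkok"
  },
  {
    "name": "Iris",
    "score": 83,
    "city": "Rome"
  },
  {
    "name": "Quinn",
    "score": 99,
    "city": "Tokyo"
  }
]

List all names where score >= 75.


Filtering records where score >= 75:
  Yara (score=62) -> no
  Grace (score=96) -> YES
  Alice (score=78) -> YES
  Carol (score=98) -> YES
  Sam (score=63) -> no
  Frank (score=83) -> YES
  Iris (score=83) -> YES
  Quinn (score=99) -> YES


ANSWER: Grace, Alice, Carol, Frank, Iris, Quinn


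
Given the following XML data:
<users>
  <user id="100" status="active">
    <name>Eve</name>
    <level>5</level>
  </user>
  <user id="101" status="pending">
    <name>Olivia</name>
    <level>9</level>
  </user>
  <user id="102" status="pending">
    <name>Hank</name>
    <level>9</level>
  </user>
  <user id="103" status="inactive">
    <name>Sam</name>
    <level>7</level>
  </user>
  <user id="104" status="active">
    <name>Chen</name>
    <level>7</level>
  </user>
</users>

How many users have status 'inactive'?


Counting users with status='inactive':
  Sam (id=103) -> MATCH
Count: 1

ANSWER: 1


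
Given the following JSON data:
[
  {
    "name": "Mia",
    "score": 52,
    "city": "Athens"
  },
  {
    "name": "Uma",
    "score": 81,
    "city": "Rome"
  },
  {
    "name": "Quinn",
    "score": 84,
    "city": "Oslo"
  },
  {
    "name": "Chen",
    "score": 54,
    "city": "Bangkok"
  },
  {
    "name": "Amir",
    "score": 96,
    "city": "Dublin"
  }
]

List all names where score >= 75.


Filtering records where score >= 75:
  Mia (score=52) -> no
  Uma (score=81) -> YES
  Quinn (score=84) -> YES
  Chen (score=54) -> no
  Amir (score=96) -> YES


ANSWER: Uma, Quinn, Amir


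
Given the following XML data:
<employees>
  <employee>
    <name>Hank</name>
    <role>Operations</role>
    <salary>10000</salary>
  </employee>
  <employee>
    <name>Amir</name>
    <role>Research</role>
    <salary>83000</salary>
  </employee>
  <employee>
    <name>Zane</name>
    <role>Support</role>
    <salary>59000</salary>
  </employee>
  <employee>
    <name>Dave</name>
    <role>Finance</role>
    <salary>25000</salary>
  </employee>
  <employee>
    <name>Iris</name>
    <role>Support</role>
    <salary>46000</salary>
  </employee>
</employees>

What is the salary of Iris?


Searching for <employee> with <name>Iris</name>
Found at position 5
<salary>46000</salary>

ANSWER: 46000


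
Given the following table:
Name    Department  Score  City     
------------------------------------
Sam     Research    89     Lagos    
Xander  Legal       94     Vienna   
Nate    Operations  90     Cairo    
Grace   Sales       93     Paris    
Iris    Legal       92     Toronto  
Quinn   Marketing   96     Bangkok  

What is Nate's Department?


Row 3: Nate
Department = Operations

ANSWER: Operations


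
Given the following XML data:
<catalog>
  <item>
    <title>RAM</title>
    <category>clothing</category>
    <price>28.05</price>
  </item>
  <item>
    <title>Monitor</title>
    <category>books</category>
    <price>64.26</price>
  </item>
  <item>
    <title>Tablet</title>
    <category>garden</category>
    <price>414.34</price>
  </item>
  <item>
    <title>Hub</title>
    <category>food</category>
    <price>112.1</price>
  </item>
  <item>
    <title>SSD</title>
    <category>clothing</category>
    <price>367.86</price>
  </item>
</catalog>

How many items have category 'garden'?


Scanning <item> elements for <category>garden</category>:
  Item 3: Tablet -> MATCH
Count: 1

ANSWER: 1
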